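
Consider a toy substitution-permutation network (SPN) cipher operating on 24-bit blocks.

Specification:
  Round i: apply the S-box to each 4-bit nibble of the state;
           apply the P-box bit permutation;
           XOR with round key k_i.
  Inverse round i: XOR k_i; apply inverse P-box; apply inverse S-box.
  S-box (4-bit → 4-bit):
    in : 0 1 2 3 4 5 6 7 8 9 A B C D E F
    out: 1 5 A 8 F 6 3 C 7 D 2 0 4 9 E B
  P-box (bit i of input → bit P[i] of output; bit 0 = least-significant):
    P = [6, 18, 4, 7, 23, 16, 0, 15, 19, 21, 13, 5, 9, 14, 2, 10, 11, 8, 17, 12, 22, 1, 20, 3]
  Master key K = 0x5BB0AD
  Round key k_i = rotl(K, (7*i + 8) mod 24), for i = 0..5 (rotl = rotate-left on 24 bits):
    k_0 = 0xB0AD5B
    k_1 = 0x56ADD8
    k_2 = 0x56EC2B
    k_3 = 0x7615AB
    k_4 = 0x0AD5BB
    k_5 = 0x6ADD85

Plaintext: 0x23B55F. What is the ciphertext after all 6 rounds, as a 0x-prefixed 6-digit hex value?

0x1ED7F4

s_0 = plaintext = 0x23B55F
s_1 = Round(s_0, k_0) = 0x959D90
s_2 = Round(s_1, k_1) = 0x8C2AB5
s_3 = Round(s_2, k_2) = 0x20A839
s_4 = Round(s_3, k_3) = 0x5EFD71
s_5 = Round(s_4, k_4) = 0x1002C8
s_6 = Round(s_5, k_5) = 0x1ED7F4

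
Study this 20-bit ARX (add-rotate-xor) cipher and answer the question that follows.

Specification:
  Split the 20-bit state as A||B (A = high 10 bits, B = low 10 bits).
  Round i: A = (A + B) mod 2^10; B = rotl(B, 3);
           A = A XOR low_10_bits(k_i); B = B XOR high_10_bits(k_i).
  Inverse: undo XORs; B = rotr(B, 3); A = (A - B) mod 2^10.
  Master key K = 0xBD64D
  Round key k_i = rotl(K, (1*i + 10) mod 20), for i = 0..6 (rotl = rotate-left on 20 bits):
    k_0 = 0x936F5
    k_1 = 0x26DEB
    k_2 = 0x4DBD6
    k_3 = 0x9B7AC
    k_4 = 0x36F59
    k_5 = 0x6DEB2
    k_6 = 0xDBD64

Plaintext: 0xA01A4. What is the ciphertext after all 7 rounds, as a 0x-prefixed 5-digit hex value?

s_0 = plaintext = 0xA01A4
s_1 = Round(s_0, k_0) = 0xB476E
s_2 = Round(s_1, k_1) = 0xF53ED
s_3 = Round(s_2, k_2) = 0x05E59
s_4 = Round(s_3, k_3) = 0x770A1
s_5 = Round(s_4, k_4) = 0x491D2
s_6 = Round(s_5, k_5) = 0x11324
s_7 = Round(s_6, k_6) = 0x83249

0x83249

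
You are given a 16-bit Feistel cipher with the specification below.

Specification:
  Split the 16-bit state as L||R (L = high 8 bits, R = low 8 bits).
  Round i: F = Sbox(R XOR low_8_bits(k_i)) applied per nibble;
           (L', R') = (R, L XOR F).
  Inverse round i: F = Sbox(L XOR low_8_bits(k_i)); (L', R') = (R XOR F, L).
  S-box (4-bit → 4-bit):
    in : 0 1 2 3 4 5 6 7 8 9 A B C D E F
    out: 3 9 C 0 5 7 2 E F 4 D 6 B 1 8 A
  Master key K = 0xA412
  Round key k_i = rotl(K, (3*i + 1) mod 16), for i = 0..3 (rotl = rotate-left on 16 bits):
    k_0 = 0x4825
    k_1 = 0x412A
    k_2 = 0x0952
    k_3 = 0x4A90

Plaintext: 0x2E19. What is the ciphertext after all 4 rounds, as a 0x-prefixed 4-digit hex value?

0xCC58

s_0 = plaintext = 0x2E19
s_1 = Round(s_0, k_0) = 0x1925
s_2 = Round(s_1, k_1) = 0x2523
s_3 = Round(s_2, k_2) = 0x23CC
s_4 = Round(s_3, k_3) = 0xCC58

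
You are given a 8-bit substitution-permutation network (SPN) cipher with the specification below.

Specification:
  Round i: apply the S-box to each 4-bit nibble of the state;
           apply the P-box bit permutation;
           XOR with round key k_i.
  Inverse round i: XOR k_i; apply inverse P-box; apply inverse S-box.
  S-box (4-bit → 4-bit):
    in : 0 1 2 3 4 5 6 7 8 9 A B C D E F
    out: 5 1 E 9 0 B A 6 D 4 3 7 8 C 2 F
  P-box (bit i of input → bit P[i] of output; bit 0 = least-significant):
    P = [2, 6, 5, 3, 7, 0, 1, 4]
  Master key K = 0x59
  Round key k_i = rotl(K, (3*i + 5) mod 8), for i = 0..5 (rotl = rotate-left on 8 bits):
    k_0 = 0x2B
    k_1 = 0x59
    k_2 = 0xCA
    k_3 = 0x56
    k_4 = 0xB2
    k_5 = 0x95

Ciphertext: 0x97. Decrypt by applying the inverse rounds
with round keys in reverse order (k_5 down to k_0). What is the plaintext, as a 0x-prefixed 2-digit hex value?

s_0 = ciphertext = 0x97
s_1 = InvRound(s_0, k_5) = 0x94
s_2 = InvRound(s_1, k_4) = 0x90
s_3 = InvRound(s_2, k_3) = 0x0A
s_4 = InvRound(s_3, k_2) = 0x1E
s_5 = InvRound(s_4, k_1) = 0x7A
s_6 = InvRound(s_5, k_0) = 0x6E

0x6E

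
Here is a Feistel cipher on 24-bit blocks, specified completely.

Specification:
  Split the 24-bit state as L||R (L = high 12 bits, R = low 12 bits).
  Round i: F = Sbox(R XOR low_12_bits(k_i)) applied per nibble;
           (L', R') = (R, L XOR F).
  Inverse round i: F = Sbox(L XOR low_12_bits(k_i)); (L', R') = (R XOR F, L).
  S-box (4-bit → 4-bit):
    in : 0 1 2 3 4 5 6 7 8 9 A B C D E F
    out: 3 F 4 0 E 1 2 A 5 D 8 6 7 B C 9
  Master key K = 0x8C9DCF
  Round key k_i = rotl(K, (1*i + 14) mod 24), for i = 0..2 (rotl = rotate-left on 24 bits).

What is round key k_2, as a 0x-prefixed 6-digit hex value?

K = 0x8C9DCF
k_0 = rotl(K, (1*0+14) mod 24) = rotl(K, 14) = 0x73E327
k_1 = rotl(K, (1*1+14) mod 24) = rotl(K, 15) = 0xE7C64E
k_2 = rotl(K, (1*2+14) mod 24) = rotl(K, 16) = 0xCF8C9D

0xCF8C9D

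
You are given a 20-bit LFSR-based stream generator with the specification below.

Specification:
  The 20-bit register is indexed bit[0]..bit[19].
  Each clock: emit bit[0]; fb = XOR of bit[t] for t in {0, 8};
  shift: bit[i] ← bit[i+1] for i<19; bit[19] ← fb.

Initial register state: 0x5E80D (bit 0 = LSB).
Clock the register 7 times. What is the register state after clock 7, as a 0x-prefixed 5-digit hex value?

0xCABD0

reg_0 = 0x5E80D
clock 1: out=1, reg = 0xAF406
clock 2: out=0, reg = 0x57A03
clock 3: out=1, reg = 0xABD01
clock 4: out=1, reg = 0x55E80
clock 5: out=0, reg = 0x2AF40
clock 6: out=0, reg = 0x957A0
clock 7: out=0, reg = 0xCABD0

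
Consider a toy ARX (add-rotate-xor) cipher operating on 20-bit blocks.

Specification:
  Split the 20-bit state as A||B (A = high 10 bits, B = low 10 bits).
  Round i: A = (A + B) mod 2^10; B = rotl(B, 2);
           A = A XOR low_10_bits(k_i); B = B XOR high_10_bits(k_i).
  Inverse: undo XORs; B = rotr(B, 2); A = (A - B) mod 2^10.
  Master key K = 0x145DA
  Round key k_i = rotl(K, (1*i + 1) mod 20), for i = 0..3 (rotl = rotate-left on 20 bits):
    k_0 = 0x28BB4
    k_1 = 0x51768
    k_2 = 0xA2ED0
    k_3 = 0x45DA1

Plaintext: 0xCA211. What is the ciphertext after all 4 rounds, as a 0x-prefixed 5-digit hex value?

0xEEA62

s_0 = plaintext = 0xCA211
s_1 = Round(s_0, k_0) = 0xA34E4
s_2 = Round(s_1, k_1) = 0x066D5
s_3 = Round(s_2, k_2) = 0x0F9DD
s_4 = Round(s_3, k_3) = 0xEEA62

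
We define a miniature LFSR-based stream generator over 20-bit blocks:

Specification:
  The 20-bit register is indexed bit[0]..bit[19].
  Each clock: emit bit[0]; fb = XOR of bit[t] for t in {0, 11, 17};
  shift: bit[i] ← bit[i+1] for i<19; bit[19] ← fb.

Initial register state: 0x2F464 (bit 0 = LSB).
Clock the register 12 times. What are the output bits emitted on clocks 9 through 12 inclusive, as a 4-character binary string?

reg_0 = 0x2F464
clock 1: out=0, reg = 0x97A32
clock 2: out=0, reg = 0xCBD19
clock 3: out=1, reg = 0x65E8C
clock 4: out=0, reg = 0x32F46
clock 5: out=0, reg = 0x197A3
clock 6: out=1, reg = 0x8CBD1
clock 7: out=1, reg = 0x465E8
clock 8: out=0, reg = 0x232F4
clock 9: out=0, reg = 0x9197A
clock 10: out=0, reg = 0xC8CBD
clock 11: out=1, reg = 0x6465E
clock 12: out=0, reg = 0xB232F

0010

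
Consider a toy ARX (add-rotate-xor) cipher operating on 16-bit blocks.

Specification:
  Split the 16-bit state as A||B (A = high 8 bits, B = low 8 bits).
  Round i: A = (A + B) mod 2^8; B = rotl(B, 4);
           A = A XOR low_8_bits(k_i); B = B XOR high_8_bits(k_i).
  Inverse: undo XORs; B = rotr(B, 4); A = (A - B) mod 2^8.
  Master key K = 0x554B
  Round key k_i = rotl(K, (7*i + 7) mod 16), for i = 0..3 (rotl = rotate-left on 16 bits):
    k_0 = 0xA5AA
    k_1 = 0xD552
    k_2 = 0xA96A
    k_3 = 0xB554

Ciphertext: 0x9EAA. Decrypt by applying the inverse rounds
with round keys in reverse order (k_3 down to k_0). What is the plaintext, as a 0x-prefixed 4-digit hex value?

0xD30A

s_0 = ciphertext = 0x9EAA
s_1 = InvRound(s_0, k_3) = 0xD9F1
s_2 = InvRound(s_1, k_2) = 0x2E85
s_3 = InvRound(s_2, k_1) = 0x7705
s_4 = InvRound(s_3, k_0) = 0xD30A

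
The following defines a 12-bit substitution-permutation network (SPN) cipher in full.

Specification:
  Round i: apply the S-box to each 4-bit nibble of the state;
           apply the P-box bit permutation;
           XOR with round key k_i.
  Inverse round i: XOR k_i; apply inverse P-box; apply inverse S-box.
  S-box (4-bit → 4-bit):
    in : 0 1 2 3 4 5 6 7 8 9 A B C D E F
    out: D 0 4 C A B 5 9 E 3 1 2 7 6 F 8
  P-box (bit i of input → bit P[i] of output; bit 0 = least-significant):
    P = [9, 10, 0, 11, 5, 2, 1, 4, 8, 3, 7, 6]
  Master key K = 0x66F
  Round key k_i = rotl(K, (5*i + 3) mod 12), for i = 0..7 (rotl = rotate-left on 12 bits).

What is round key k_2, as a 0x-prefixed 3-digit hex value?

K = 0x66F
k_0 = rotl(K, (5*0+3) mod 12) = rotl(K, 3) = 0x37B
k_1 = rotl(K, (5*1+3) mod 12) = rotl(K, 8) = 0xF66
k_2 = rotl(K, (5*2+3) mod 12) = rotl(K, 1) = 0xCDE

0xCDE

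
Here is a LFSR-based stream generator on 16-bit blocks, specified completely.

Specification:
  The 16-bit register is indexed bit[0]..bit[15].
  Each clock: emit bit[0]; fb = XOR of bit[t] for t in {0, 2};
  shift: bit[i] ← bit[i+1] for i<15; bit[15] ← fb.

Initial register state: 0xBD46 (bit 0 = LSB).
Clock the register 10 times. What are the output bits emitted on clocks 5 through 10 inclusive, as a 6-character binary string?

reg_0 = 0xBD46
clock 1: out=0, reg = 0xDEA3
clock 2: out=1, reg = 0xEF51
clock 3: out=1, reg = 0xF7A8
clock 4: out=0, reg = 0x7BD4
clock 5: out=0, reg = 0xBDEA
clock 6: out=0, reg = 0x5EF5
clock 7: out=1, reg = 0x2F7A
clock 8: out=0, reg = 0x17BD
clock 9: out=1, reg = 0x0BDE
clock 10: out=0, reg = 0x85EF

001010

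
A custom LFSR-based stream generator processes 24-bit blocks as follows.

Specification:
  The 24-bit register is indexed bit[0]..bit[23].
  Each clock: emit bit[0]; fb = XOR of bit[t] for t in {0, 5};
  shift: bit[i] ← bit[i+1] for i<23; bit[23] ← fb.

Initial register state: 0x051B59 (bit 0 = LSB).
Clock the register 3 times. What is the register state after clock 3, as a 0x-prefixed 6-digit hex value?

0x60A36B

reg_0 = 0x051B59
clock 1: out=1, reg = 0x828DAC
clock 2: out=0, reg = 0xC146D6
clock 3: out=0, reg = 0x60A36B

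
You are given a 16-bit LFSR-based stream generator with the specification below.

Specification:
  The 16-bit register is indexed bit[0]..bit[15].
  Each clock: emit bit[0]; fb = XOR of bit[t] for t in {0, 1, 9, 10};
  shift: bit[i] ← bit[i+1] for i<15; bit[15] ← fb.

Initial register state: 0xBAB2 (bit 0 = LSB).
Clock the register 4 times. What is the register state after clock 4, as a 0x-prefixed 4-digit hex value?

0x8BAB

reg_0 = 0xBAB2
clock 1: out=0, reg = 0x5D59
clock 2: out=1, reg = 0x2EAC
clock 3: out=0, reg = 0x1756
clock 4: out=0, reg = 0x8BAB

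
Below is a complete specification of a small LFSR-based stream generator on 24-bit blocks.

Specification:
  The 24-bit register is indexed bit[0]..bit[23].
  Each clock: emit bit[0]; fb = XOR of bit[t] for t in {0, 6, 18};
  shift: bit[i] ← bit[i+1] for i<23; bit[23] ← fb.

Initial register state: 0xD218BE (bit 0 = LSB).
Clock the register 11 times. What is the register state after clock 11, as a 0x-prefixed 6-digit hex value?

0x5D1A43

reg_0 = 0xD218BE
clock 1: out=0, reg = 0x690C5F
clock 2: out=1, reg = 0x34862F
clock 3: out=1, reg = 0x1A4317
clock 4: out=1, reg = 0x8D218B
clock 5: out=1, reg = 0x4690C5
clock 6: out=1, reg = 0xA34862
clock 7: out=0, reg = 0xD1A431
clock 8: out=1, reg = 0xE8D218
clock 9: out=0, reg = 0x74690C
clock 10: out=0, reg = 0xBA3486
clock 11: out=0, reg = 0x5D1A43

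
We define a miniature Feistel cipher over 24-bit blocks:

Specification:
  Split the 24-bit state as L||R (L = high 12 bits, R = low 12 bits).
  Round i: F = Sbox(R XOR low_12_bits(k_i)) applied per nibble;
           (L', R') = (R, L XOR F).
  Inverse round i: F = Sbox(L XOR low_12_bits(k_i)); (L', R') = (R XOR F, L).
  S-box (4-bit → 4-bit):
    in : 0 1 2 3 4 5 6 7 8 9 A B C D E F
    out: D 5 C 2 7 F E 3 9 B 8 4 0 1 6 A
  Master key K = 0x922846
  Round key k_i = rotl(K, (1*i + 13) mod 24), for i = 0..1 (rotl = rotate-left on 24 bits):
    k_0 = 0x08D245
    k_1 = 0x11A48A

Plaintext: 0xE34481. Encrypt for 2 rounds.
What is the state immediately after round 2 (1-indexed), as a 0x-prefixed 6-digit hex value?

s_0 = plaintext = 0xE34481
s_1 = Round(s_0, k_0) = 0x481033
s_2 = Round(s_1, k_1) = 0x0333CA

0x0333CA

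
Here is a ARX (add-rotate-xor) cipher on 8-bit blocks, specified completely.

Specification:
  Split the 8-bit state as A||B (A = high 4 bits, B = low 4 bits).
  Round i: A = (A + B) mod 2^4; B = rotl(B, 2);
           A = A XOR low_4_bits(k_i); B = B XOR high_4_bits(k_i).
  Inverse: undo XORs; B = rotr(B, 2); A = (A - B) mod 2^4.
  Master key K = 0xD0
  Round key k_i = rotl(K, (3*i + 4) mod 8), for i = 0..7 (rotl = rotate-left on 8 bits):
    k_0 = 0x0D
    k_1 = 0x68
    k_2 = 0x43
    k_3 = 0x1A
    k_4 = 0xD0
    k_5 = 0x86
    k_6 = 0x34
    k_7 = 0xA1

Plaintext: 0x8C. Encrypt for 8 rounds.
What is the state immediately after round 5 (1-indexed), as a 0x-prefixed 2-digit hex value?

s_0 = plaintext = 0x8C
s_1 = Round(s_0, k_0) = 0x93
s_2 = Round(s_1, k_1) = 0x4A
s_3 = Round(s_2, k_2) = 0xDE
s_4 = Round(s_3, k_3) = 0x1A
s_5 = Round(s_4, k_4) = 0xB7
s_6 = Round(s_5, k_5) = 0x45
s_7 = Round(s_6, k_6) = 0xD6
s_8 = Round(s_7, k_7) = 0x23

0xB7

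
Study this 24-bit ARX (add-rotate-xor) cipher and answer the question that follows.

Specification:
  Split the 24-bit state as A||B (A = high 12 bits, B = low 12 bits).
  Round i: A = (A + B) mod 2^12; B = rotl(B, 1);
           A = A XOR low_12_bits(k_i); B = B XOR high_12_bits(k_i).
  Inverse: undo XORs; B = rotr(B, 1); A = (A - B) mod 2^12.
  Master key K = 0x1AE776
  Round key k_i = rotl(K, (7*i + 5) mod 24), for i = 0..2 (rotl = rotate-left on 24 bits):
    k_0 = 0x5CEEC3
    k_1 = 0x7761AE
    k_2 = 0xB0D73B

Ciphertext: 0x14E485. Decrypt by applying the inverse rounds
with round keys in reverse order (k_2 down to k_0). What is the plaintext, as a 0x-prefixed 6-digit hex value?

0x53AACB

s_0 = ciphertext = 0x14E485
s_1 = InvRound(s_0, k_2) = 0xEB17C4
s_2 = InvRound(s_1, k_1) = 0xEC6059
s_3 = InvRound(s_2, k_0) = 0x53AACB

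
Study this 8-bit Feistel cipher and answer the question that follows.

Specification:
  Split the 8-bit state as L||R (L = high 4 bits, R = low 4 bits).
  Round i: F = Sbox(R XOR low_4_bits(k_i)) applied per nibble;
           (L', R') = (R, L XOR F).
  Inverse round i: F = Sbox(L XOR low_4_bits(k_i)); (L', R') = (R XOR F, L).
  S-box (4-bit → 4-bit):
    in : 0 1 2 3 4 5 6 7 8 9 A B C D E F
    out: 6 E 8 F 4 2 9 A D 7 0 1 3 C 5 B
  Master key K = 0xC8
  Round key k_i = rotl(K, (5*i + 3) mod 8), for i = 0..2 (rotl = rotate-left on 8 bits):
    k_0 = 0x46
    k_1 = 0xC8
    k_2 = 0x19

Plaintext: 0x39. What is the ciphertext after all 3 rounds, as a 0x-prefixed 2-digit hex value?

s_0 = plaintext = 0x39
s_1 = Round(s_0, k_0) = 0x98
s_2 = Round(s_1, k_1) = 0x8F
s_3 = Round(s_2, k_2) = 0xF1

0xF1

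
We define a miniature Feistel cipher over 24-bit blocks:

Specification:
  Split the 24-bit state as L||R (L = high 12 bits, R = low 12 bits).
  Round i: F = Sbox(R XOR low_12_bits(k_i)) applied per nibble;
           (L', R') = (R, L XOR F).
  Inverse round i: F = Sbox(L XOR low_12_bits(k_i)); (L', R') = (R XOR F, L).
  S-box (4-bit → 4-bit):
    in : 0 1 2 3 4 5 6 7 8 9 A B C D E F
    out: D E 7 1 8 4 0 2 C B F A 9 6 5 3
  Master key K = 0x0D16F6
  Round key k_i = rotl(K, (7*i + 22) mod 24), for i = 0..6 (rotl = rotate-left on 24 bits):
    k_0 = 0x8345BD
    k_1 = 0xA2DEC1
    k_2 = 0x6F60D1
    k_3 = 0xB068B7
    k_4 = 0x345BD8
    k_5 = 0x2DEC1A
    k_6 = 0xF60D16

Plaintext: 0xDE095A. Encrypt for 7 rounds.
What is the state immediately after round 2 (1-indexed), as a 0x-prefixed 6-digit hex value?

0x4B267B

s_0 = plaintext = 0xDE095A
s_1 = Round(s_0, k_0) = 0x95A4B2
s_2 = Round(s_1, k_1) = 0x4B267B
s_3 = Round(s_2, k_2) = 0x67B44D
s_4 = Round(s_3, k_3) = 0x44DF44
s_5 = Round(s_4, k_4) = 0xF44CF4
s_6 = Round(s_5, k_5) = 0xCF4211
s_7 = Round(s_6, k_6) = 0x211F26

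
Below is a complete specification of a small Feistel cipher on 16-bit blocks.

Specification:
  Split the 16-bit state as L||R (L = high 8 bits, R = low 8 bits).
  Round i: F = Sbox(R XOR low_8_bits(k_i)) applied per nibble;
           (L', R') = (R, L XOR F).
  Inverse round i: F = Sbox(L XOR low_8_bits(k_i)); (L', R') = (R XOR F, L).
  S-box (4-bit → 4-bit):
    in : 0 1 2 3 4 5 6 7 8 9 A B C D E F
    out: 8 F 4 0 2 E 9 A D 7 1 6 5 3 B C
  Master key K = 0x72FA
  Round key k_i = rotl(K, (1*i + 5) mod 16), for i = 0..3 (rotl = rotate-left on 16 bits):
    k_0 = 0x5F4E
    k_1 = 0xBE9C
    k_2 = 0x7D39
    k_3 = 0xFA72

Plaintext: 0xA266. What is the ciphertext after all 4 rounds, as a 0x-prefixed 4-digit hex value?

0x2329

s_0 = plaintext = 0xA266
s_1 = Round(s_0, k_0) = 0x66EF
s_2 = Round(s_1, k_1) = 0xEFC6
s_3 = Round(s_2, k_2) = 0xC623
s_4 = Round(s_3, k_3) = 0x2329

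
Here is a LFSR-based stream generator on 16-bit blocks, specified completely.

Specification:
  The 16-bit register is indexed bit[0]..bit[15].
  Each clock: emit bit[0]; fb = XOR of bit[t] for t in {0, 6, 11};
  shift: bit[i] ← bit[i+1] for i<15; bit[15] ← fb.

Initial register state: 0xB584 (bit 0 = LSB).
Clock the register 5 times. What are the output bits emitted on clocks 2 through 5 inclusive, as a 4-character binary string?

0100

reg_0 = 0xB584
clock 1: out=0, reg = 0x5AC2
clock 2: out=0, reg = 0x2D61
clock 3: out=1, reg = 0x96B0
clock 4: out=0, reg = 0x4B58
clock 5: out=0, reg = 0x25AC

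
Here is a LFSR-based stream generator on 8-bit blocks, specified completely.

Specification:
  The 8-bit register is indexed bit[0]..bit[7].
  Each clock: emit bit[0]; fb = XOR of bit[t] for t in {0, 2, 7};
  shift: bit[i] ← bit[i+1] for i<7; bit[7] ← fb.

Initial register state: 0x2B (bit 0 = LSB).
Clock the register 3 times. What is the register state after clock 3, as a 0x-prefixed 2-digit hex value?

0xE5

reg_0 = 0x2B
clock 1: out=1, reg = 0x95
clock 2: out=1, reg = 0xCA
clock 3: out=0, reg = 0xE5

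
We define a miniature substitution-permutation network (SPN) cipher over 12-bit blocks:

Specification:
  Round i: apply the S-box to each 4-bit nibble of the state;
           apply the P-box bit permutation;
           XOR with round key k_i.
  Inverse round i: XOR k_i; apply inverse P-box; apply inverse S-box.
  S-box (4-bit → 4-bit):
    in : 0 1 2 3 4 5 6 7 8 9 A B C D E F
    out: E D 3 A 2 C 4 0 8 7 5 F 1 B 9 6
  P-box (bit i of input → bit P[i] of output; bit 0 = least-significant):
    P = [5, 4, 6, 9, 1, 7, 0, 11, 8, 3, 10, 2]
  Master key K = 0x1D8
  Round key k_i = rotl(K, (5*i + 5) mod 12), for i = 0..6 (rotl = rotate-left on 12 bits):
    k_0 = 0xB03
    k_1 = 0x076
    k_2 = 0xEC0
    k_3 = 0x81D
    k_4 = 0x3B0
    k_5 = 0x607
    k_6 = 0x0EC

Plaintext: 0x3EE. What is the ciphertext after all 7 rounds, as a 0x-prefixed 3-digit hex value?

s_0 = plaintext = 0x3EE
s_1 = Round(s_0, k_0) = 0x12D
s_2 = Round(s_1, k_1) = 0x7C0
s_3 = Round(s_2, k_2) = 0xC92
s_4 = Round(s_3, k_3) = 0x9AE
s_5 = Round(s_4, k_4) = 0x49B
s_6 = Round(s_5, k_5) = 0x4FC
s_7 = Round(s_6, k_6) = 0x045

0x045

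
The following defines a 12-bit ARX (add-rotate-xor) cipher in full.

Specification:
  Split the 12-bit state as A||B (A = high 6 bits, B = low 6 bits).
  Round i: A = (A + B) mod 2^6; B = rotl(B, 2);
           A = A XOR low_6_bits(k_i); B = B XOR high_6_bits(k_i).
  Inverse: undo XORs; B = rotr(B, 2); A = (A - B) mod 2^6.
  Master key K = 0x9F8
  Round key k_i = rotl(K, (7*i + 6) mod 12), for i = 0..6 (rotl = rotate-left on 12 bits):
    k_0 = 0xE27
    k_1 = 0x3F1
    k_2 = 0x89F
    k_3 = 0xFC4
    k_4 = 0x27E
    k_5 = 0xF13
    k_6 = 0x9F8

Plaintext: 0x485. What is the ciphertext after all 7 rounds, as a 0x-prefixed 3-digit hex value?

0x52C

s_0 = plaintext = 0x485
s_1 = Round(s_0, k_0) = 0xC2C
s_2 = Round(s_1, k_1) = 0xB7D
s_3 = Round(s_2, k_2) = 0xD55
s_4 = Round(s_3, k_3) = 0x3AA
s_5 = Round(s_4, k_4) = 0x1A3
s_6 = Round(s_5, k_5) = 0xEB2
s_7 = Round(s_6, k_6) = 0x52C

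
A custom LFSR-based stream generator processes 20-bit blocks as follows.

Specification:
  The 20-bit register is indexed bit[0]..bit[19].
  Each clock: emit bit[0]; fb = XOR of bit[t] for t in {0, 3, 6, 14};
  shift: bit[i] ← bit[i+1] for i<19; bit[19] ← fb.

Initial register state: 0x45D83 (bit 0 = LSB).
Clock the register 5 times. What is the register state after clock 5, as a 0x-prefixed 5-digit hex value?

0xA22EC

reg_0 = 0x45D83
clock 1: out=1, reg = 0x22EC1
clock 2: out=1, reg = 0x11760
clock 3: out=0, reg = 0x88BB0
clock 4: out=0, reg = 0x445D8
clock 5: out=0, reg = 0xA22EC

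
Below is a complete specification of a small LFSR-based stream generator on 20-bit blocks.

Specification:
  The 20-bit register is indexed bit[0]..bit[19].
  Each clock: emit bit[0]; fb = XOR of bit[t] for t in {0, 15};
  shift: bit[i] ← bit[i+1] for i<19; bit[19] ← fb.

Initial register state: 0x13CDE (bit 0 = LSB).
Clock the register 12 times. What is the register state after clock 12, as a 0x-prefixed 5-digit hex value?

0x75C13

reg_0 = 0x13CDE
clock 1: out=0, reg = 0x09E6F
clock 2: out=1, reg = 0x04F37
clock 3: out=1, reg = 0x8279B
clock 4: out=1, reg = 0xC13CD
clock 5: out=1, reg = 0xE09E6
clock 6: out=0, reg = 0x704F3
clock 7: out=1, reg = 0xB8279
clock 8: out=1, reg = 0x5C13C
clock 9: out=0, reg = 0xAE09E
clock 10: out=0, reg = 0xD704F
clock 11: out=1, reg = 0xEB827
clock 12: out=1, reg = 0x75C13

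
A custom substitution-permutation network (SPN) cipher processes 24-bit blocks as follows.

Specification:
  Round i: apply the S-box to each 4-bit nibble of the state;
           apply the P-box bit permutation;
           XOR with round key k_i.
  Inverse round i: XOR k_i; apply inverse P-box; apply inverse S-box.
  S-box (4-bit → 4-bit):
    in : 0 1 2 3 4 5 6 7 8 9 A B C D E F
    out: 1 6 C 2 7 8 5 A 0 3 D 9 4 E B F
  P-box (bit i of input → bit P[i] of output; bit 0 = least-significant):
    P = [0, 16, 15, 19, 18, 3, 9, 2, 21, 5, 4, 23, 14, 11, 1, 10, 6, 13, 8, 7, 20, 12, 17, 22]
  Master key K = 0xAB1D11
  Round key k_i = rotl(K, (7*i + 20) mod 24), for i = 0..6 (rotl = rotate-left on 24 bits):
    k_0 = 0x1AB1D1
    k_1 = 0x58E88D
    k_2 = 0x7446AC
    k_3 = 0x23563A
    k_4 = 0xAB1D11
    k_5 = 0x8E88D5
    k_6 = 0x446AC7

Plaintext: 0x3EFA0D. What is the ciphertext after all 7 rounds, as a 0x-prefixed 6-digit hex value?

0xF376CC

s_0 = plaintext = 0x3EFA0D
s_1 = Round(s_0, k_0) = 0xB74D03
s_2 = Round(s_1, k_1) = 0x8D803F
s_3 = Round(s_2, k_2) = 0x5DE725
s_4 = Round(s_3, k_3) = 0xEB399E
s_5 = Round(s_4, k_4) = 0xD605F8
s_6 = Round(s_5, k_5) = 0x48DB99
s_7 = Round(s_6, k_6) = 0xF376CC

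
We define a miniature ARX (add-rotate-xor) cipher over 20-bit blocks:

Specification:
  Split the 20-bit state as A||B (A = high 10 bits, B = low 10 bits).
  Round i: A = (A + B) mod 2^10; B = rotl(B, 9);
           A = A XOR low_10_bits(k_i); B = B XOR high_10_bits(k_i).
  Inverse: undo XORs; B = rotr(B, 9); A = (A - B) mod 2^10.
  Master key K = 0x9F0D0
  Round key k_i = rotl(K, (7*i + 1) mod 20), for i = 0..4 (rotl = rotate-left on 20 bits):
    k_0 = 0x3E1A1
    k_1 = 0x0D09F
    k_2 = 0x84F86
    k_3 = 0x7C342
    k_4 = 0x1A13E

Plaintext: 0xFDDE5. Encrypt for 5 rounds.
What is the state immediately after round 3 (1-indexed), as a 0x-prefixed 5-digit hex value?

0x33C8B

s_0 = plaintext = 0xFDDE5
s_1 = Round(s_0, k_0) = 0x1F60A
s_2 = Round(s_1, k_1) = 0x86131
s_3 = Round(s_2, k_2) = 0x33C8B
s_4 = Round(s_3, k_3) = 0x863B5
s_5 = Round(s_4, k_4) = 0x3CFB2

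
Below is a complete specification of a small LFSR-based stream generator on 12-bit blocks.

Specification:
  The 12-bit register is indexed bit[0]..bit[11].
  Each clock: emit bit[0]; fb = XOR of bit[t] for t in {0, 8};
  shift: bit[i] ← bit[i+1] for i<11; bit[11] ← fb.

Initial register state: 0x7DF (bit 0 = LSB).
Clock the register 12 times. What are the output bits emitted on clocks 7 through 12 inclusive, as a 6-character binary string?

reg_0 = 0x7DF
clock 1: out=1, reg = 0x3EF
clock 2: out=1, reg = 0x1F7
clock 3: out=1, reg = 0x0FB
clock 4: out=1, reg = 0x87D
clock 5: out=1, reg = 0xC3E
clock 6: out=0, reg = 0x61F
clock 7: out=1, reg = 0xB0F
clock 8: out=1, reg = 0x587
clock 9: out=1, reg = 0x2C3
clock 10: out=1, reg = 0x961
clock 11: out=1, reg = 0x4B0
clock 12: out=0, reg = 0x258

111110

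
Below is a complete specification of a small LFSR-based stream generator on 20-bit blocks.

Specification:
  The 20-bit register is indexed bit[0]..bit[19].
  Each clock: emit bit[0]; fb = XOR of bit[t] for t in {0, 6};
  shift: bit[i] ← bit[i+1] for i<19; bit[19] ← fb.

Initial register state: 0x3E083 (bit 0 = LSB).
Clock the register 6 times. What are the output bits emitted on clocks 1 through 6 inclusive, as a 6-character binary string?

reg_0 = 0x3E083
clock 1: out=1, reg = 0x9F041
clock 2: out=1, reg = 0x4F820
clock 3: out=0, reg = 0x27C10
clock 4: out=0, reg = 0x13E08
clock 5: out=0, reg = 0x09F04
clock 6: out=0, reg = 0x04F82

110000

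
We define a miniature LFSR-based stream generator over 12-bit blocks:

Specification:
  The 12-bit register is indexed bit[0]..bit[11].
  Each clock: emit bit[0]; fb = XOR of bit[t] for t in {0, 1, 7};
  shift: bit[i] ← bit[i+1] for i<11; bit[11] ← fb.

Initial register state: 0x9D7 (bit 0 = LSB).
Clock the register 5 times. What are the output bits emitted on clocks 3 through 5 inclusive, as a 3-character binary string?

101

reg_0 = 0x9D7
clock 1: out=1, reg = 0xCEB
clock 2: out=1, reg = 0xE75
clock 3: out=1, reg = 0xF3A
clock 4: out=0, reg = 0xF9D
clock 5: out=1, reg = 0x7CE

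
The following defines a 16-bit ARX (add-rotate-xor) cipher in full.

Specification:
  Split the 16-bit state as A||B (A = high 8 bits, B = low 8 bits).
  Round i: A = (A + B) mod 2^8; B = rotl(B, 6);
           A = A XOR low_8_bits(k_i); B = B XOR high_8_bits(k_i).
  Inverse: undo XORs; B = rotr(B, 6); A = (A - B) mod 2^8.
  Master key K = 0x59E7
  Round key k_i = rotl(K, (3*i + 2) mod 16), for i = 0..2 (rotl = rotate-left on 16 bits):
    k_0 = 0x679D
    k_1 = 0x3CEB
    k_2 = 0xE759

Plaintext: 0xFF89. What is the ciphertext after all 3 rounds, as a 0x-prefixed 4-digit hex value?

s_0 = plaintext = 0xFF89
s_1 = Round(s_0, k_0) = 0x1505
s_2 = Round(s_1, k_1) = 0xF17D
s_3 = Round(s_2, k_2) = 0x37B8

0x37B8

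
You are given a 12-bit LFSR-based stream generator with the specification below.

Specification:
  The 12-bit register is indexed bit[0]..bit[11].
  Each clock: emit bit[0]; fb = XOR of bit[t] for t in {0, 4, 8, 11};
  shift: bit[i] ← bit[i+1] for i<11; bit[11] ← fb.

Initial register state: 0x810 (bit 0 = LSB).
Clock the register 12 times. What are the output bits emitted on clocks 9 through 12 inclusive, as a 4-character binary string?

0001

reg_0 = 0x810
clock 1: out=0, reg = 0x408
clock 2: out=0, reg = 0x204
clock 3: out=0, reg = 0x102
clock 4: out=0, reg = 0x881
clock 5: out=1, reg = 0x440
clock 6: out=0, reg = 0x220
clock 7: out=0, reg = 0x110
clock 8: out=0, reg = 0x088
clock 9: out=0, reg = 0x044
clock 10: out=0, reg = 0x022
clock 11: out=0, reg = 0x011
clock 12: out=1, reg = 0x008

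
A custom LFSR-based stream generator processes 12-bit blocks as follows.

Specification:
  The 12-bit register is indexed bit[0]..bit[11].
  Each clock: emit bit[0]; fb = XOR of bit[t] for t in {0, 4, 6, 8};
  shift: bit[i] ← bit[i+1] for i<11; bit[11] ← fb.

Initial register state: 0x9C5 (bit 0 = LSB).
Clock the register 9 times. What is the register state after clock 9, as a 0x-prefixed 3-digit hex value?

reg_0 = 0x9C5
clock 1: out=1, reg = 0xCE2
clock 2: out=0, reg = 0xE71
clock 3: out=1, reg = 0xF38
clock 4: out=0, reg = 0x79C
clock 5: out=0, reg = 0x3CE
clock 6: out=0, reg = 0x1E7
clock 7: out=1, reg = 0x8F3
clock 8: out=1, reg = 0xC79
clock 9: out=1, reg = 0xE3C

0xE3C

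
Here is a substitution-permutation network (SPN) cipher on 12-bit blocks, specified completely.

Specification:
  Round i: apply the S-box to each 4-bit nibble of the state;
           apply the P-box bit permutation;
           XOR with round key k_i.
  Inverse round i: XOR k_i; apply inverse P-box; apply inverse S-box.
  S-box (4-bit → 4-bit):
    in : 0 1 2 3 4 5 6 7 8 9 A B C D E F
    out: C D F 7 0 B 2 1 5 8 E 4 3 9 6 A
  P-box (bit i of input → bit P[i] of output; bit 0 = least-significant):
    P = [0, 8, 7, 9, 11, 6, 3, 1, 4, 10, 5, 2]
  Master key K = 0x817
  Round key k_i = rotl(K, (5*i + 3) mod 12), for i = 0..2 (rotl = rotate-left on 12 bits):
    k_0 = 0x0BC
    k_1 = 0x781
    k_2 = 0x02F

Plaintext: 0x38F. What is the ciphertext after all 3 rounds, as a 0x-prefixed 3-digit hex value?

0xA06

s_0 = plaintext = 0x38F
s_1 = Round(s_0, k_0) = 0xF84
s_2 = Round(s_1, k_1) = 0xB8D
s_3 = Round(s_2, k_2) = 0xA06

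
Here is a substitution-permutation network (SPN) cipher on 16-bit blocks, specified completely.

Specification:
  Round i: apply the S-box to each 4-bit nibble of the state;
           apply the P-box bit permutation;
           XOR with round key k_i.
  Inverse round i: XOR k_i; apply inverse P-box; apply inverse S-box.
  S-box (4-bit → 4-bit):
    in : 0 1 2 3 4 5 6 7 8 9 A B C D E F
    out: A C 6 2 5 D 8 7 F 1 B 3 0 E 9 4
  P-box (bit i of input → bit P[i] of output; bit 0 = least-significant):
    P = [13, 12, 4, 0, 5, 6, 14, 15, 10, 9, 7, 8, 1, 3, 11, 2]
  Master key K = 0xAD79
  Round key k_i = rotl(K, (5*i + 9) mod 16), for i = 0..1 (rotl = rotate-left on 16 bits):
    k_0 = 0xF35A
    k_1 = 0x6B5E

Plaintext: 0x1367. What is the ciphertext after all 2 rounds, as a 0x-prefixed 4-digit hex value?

s_0 = plaintext = 0x1367
s_1 = Round(s_0, k_0) = 0x494E
s_2 = Round(s_1, k_1) = 0x077D

0x077D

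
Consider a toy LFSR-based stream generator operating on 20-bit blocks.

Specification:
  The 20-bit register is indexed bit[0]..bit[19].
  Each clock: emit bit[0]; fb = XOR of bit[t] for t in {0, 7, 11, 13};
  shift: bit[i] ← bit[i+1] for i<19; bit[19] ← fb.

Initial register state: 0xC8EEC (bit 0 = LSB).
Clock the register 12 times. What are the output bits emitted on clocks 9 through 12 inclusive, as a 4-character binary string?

0111

reg_0 = 0xC8EEC
clock 1: out=0, reg = 0x64776
clock 2: out=0, reg = 0x323BB
clock 3: out=1, reg = 0x991DD
clock 4: out=1, reg = 0x4C8EE
clock 5: out=0, reg = 0x26477
clock 6: out=1, reg = 0x1323B
clock 7: out=1, reg = 0x0991D
clock 8: out=1, reg = 0x04C8E
clock 9: out=0, reg = 0x02647
clock 10: out=1, reg = 0x01323
clock 11: out=1, reg = 0x80991
clock 12: out=1, reg = 0xC04C8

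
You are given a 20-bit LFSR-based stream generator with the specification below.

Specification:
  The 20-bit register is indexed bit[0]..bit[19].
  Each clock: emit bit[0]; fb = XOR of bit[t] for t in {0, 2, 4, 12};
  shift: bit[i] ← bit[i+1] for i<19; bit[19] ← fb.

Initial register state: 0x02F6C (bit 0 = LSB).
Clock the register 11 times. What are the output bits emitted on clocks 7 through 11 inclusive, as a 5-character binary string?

10111

reg_0 = 0x02F6C
clock 1: out=0, reg = 0x817B6
clock 2: out=0, reg = 0xC0BDB
clock 3: out=1, reg = 0x605ED
clock 4: out=1, reg = 0x302F6
clock 5: out=0, reg = 0x1817B
clock 6: out=1, reg = 0x0C0BD
clock 7: out=1, reg = 0x8605E
clock 8: out=0, reg = 0x4302F
clock 9: out=1, reg = 0xA1817
clock 10: out=1, reg = 0x50C0B
clock 11: out=1, reg = 0xA8605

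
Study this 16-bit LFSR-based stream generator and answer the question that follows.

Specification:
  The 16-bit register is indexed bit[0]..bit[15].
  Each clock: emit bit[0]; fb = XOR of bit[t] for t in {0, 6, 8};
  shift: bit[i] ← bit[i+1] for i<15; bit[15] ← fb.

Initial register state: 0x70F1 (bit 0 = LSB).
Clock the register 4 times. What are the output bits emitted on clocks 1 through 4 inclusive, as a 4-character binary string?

1000

reg_0 = 0x70F1
clock 1: out=1, reg = 0x3878
clock 2: out=0, reg = 0x9C3C
clock 3: out=0, reg = 0x4E1E
clock 4: out=0, reg = 0x270F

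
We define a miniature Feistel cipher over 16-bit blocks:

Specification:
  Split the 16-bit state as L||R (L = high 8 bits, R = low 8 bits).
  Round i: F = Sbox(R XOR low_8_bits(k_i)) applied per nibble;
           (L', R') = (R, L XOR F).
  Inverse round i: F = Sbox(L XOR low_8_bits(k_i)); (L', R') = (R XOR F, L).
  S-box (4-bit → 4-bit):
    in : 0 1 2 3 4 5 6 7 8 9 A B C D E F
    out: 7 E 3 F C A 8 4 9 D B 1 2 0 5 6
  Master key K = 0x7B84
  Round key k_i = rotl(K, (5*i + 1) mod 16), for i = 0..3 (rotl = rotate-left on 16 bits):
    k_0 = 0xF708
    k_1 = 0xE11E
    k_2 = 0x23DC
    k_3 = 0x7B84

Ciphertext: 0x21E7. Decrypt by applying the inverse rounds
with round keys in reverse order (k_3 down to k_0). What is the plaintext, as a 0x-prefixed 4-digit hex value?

0xEEE3

s_0 = ciphertext = 0x21E7
s_1 = InvRound(s_0, k_3) = 0x5D21
s_2 = InvRound(s_1, k_2) = 0xBF5D
s_3 = InvRound(s_2, k_1) = 0xE3BF
s_4 = InvRound(s_3, k_0) = 0xEEE3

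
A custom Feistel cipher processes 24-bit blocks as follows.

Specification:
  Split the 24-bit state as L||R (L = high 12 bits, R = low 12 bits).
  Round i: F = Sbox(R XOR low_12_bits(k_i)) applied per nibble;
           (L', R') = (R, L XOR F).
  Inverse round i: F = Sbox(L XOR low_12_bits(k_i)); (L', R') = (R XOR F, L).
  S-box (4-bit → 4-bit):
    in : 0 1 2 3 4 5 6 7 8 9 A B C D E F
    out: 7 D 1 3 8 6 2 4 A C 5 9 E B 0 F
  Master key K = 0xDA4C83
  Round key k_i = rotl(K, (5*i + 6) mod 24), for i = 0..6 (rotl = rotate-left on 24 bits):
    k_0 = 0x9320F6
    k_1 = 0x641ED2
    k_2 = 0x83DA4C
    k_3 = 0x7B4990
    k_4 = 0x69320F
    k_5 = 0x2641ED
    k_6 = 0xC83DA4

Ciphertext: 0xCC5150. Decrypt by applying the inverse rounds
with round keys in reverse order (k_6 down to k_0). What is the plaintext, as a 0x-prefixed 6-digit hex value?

s_0 = ciphertext = 0xCC5150
s_1 = InvRound(s_0, k_6) = 0xC7DCC5
s_2 = InvRound(s_1, k_5) = 0x702C7D
s_3 = InvRound(s_2, k_4) = 0xA06702
s_4 = InvRound(s_3, k_3) = 0x4C0A06
s_5 = InvRound(s_4, k_2) = 0xAA84C0
s_6 = InvRound(s_5, k_1) = 0xC85AA8
s_7 = InvRound(s_6, k_0) = 0x4EBC85

0x4EBC85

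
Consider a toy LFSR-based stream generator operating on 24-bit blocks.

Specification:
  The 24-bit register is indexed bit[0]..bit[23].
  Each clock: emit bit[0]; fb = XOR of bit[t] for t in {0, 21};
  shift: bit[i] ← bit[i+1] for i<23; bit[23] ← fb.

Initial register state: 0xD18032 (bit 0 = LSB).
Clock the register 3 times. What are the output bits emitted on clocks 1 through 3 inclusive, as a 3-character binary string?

010

reg_0 = 0xD18032
clock 1: out=0, reg = 0x68C019
clock 2: out=1, reg = 0x34600C
clock 3: out=0, reg = 0x9A3006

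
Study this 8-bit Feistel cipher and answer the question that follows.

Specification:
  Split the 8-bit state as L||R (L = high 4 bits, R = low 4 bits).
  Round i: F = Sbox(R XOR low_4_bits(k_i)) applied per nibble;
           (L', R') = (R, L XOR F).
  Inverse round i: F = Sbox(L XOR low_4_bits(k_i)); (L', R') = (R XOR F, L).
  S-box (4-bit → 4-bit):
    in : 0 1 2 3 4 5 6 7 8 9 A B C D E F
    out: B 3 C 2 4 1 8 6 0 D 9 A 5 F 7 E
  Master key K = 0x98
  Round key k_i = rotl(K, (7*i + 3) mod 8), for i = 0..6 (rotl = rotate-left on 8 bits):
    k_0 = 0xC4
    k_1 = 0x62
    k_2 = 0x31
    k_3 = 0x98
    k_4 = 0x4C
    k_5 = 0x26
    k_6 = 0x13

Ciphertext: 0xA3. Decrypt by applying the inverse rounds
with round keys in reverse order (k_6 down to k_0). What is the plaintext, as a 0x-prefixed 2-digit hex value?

0xAE

s_0 = ciphertext = 0xA3
s_1 = InvRound(s_0, k_6) = 0xEA
s_2 = InvRound(s_1, k_5) = 0xAE
s_3 = InvRound(s_2, k_4) = 0x6A
s_4 = InvRound(s_3, k_3) = 0xD6
s_5 = InvRound(s_4, k_2) = 0x3D
s_6 = InvRound(s_5, k_1) = 0xE3
s_7 = InvRound(s_6, k_0) = 0xAE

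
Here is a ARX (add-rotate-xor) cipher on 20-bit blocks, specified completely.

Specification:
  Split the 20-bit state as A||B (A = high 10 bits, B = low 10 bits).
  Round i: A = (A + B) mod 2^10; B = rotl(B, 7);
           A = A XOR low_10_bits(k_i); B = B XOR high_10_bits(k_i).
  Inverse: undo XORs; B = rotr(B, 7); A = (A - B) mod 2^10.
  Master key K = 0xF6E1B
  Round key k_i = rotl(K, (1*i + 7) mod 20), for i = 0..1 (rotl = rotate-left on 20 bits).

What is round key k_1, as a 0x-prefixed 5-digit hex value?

K = 0xF6E1B
k_0 = rotl(K, (1*0+7) mod 20) = rotl(K, 7) = 0x70DFB
k_1 = rotl(K, (1*1+7) mod 20) = rotl(K, 8) = 0xE1BF6

0xE1BF6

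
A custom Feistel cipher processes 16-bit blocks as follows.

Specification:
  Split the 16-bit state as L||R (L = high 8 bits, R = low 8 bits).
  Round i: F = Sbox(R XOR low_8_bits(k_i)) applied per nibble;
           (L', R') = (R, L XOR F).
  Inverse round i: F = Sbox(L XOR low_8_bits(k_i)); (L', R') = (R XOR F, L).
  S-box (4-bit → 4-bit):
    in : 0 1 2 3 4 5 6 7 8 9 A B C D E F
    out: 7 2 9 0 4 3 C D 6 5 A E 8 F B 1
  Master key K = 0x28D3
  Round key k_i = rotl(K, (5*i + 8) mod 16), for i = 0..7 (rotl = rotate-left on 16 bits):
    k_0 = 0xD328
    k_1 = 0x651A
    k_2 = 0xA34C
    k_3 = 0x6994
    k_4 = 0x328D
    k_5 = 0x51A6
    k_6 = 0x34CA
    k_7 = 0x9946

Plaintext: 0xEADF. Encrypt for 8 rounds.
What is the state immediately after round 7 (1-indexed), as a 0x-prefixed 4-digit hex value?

s_0 = plaintext = 0xEADF
s_1 = Round(s_0, k_0) = 0xDFF7
s_2 = Round(s_1, k_1) = 0xF760
s_3 = Round(s_2, k_2) = 0x606F
s_4 = Round(s_3, k_3) = 0x6F7E
s_5 = Round(s_4, k_4) = 0x7E7F
s_6 = Round(s_5, k_5) = 0x7F8B
s_7 = Round(s_6, k_6) = 0x8B3D
s_8 = Round(s_7, k_7) = 0x3D55

0x8B3D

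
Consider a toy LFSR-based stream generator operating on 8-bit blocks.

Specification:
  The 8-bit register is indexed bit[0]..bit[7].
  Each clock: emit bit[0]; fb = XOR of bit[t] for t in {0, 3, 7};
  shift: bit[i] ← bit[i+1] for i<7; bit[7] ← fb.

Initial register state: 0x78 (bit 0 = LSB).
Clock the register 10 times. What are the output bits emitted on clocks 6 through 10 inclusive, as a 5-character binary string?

reg_0 = 0x78
clock 1: out=0, reg = 0xBC
clock 2: out=0, reg = 0x5E
clock 3: out=0, reg = 0xAF
clock 4: out=1, reg = 0xD7
clock 5: out=1, reg = 0x6B
clock 6: out=1, reg = 0x35
clock 7: out=1, reg = 0x9A
clock 8: out=0, reg = 0x4D
clock 9: out=1, reg = 0x26
clock 10: out=0, reg = 0x13

11010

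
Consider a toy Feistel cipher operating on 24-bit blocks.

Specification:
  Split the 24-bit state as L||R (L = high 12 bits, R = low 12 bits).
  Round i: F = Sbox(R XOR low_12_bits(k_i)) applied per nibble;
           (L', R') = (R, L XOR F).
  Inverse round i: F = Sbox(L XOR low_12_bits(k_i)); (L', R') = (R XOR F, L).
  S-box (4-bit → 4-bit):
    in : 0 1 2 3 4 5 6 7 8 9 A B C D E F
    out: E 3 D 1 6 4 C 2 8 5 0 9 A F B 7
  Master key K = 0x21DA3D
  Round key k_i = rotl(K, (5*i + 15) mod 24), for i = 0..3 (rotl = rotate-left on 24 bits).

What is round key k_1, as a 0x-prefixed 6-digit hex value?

0xD21DA3

K = 0x21DA3D
k_0 = rotl(K, (5*0+15) mod 24) = rotl(K, 15) = 0x1E90ED
k_1 = rotl(K, (5*1+15) mod 24) = rotl(K, 20) = 0xD21DA3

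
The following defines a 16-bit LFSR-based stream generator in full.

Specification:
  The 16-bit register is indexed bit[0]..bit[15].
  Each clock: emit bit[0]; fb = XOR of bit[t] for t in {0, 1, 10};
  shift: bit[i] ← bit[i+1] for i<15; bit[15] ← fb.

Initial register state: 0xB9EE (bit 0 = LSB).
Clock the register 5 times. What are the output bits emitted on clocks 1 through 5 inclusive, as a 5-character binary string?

01110

reg_0 = 0xB9EE
clock 1: out=0, reg = 0xDCF7
clock 2: out=1, reg = 0xEE7B
clock 3: out=1, reg = 0xF73D
clock 4: out=1, reg = 0x7B9E
clock 5: out=0, reg = 0xBDCF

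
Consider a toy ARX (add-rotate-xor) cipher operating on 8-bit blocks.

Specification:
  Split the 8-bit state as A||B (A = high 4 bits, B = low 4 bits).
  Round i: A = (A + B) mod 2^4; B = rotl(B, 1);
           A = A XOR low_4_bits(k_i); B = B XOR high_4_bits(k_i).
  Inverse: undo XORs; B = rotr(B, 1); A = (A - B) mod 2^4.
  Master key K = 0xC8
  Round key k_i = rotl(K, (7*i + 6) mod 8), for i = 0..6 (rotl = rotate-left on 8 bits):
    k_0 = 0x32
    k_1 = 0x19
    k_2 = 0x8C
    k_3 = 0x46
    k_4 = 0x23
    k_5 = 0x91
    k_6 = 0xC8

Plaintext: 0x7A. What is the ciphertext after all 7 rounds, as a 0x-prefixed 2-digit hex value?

s_0 = plaintext = 0x7A
s_1 = Round(s_0, k_0) = 0x36
s_2 = Round(s_1, k_1) = 0x0D
s_3 = Round(s_2, k_2) = 0x13
s_4 = Round(s_3, k_3) = 0x22
s_5 = Round(s_4, k_4) = 0x76
s_6 = Round(s_5, k_5) = 0xC5
s_7 = Round(s_6, k_6) = 0x96

0x96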